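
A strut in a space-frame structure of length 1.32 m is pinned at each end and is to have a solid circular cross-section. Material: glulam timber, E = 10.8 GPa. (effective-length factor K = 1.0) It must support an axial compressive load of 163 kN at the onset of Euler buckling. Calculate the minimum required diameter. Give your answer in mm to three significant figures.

L_e = K·L = 1 × 1.32 = 1.320 m
Required I = P_cr·L_e²/(π²E) = 1.630×10^5 × 1.320² / (π² × 1.08×10^10) = 2.664×10^-6 m⁴
I_req = 2.664×10^6 mm⁴
Solid circle: I = πd⁴/64  ⇒  d = (64I/π)^(1/4) = (64×2.664×10^6/π)^(1/4) = 85.8 mm

d ≈ 85.8 mm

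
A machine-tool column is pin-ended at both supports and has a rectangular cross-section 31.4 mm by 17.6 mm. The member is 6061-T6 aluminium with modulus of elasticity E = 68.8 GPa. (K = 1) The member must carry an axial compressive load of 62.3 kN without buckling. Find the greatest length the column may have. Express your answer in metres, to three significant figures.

Buckling occurs about the weak axis: I_min = h·b³/12 with b = 17.6 mm (the shorter side).
I_min = 31.4×17.6³/12 = 1.427×10^4 mm⁴
I = 1.427×10^-8 m⁴
At the buckling limit P_cr = P = 6.230×10^4 N
From P_cr = π²EI/(K·L)²:  L = (1/K)·√(π²EI/P_cr) = (1/1)·√(π²×6.88×10^10×1.427×10^-8/6.230×10^4)
L = 0.394 m

L_max ≈ 0.394 m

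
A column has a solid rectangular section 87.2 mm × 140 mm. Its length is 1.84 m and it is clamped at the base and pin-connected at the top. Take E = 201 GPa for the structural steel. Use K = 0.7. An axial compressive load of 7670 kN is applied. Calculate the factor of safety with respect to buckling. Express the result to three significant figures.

Buckling occurs about the weak axis: I_min = h·b³/12 with b = 87.2 mm (the shorter side).
I_min = 140×87.2³/12 = 7.736×10^6 mm⁴
I = 7.736×10^6 mm⁴ = 7.736×10^-6 m⁴
Effective length L_e = K·L = 0.7 × 1.84 = 1.288 m
P_cr = π²EI / L_e² = π² × 201×10⁹ × 7.736×10^-6 / 1.288² = 9.250×10^6 N
Factor of safety n = P_cr / P = 9250.4 / 7670 = 1.21

n ≈ 1.21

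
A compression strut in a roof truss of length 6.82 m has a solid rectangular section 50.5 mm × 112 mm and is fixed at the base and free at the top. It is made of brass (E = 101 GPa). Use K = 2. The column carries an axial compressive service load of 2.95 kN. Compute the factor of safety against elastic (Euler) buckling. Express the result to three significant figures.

n ≈ 2.18

Buckling occurs about the weak axis: I_min = h·b³/12 with b = 50.5 mm (the shorter side).
I_min = 112×50.5³/12 = 1.202×10^6 mm⁴
I = 1.202×10^6 mm⁴ = 1.202×10^-6 m⁴
Effective length L_e = K·L = 2 × 6.82 = 13.64 m
P_cr = π²EI / L_e² = π² × 101×10⁹ × 1.202×10^-6 / 13.64² = 6.440×10^3 N
Factor of safety n = P_cr / P = 6.4403 / 2.95 = 2.18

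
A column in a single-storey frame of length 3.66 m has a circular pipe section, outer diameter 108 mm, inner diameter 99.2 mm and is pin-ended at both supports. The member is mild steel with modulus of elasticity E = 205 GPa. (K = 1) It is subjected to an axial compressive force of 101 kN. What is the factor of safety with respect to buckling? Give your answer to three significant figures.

n ≈ 2.88

d_o = 108 mm, d_i = 99.2 mm
I = π(d_o⁴ − d_i⁴)/64 = π(108⁴ − 99.20⁴)/64 = 1.925×10^6 mm⁴
I = 1.925×10^6 mm⁴ = 1.925×10^-6 m⁴
Effective length L_e = K·L = 1 × 3.66 = 3.660 m
P_cr = π²EI / L_e² = π² × 205×10⁹ × 1.925×10^-6 / 3.660² = 2.907×10^5 N
Factor of safety n = P_cr / P = 290.71 / 101 = 2.88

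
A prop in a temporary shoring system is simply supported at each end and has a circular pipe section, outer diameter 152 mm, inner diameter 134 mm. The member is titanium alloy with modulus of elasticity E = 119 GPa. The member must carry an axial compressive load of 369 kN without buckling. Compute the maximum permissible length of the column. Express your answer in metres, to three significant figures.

d_o = 152 mm, d_i = 134 mm
I = π(d_o⁴ − d_i⁴)/64 = π(152⁴ − 134.0⁴)/64 = 1.038×10^7 mm⁴
I = 1.038×10^-5 m⁴
At the buckling limit P_cr = P = 3.690×10^5 N
From P_cr = π²EI/(K·L)²:  L = (1/K)·√(π²EI/P_cr) = (1/1)·√(π²×1.19×10^11×1.038×10^-5/3.690×10^5)
L = 5.75 m

L_max ≈ 5.75 m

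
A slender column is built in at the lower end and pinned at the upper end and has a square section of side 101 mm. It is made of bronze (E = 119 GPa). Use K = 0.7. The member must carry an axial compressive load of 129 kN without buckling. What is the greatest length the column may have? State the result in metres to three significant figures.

L_max ≈ 12.7 m

I = a⁴/12 = 101⁴/12 = 8.672×10^6 mm⁴
I = 8.672×10^-6 m⁴
At the buckling limit P_cr = P = 1.290×10^5 N
From P_cr = π²EI/(K·L)²:  L = (1/K)·√(π²EI/P_cr) = (1/0.7)·√(π²×1.19×10^11×8.672×10^-6/1.290×10^5)
L = 12.7 m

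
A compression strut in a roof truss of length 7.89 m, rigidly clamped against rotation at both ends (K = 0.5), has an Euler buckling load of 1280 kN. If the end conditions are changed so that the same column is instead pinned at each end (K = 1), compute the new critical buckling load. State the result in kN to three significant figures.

P_cr ∝ 1/K², so P_cr,new = P_cr,old × (K_old/K_new)² = 1280 × (0.5/1)²
= 1280 × 0.2500 = 320 kN

P_cr ≈ 320 kN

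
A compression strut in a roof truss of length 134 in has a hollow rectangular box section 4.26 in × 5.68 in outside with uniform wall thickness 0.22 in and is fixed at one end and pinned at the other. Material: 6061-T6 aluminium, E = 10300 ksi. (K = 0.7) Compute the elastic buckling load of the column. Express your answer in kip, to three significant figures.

P_cr ≈ 142 kip

Inner dimensions: h_i = 5.68 − 2×0.22 = 5.240 in, b_i = 4.26 − 2×0.22 = 3.820 in
Weak-axis I_min = (h_o·b_o³ − h_i·b_i³)/12 with b_o = 4.26, b_i = 3.820 in (shorter outer/inner sides).
I_min = (5.68×4.26³ − 5.240×3.820³)/12 = 12.25 in⁴
Effective length L_e = K·L = 0.7 × 134 = 93.80 in
P_cr = π²EI / L_e² = π² × 10300×10³ × 12.25 / 93.80² = 1.416×10^5 lb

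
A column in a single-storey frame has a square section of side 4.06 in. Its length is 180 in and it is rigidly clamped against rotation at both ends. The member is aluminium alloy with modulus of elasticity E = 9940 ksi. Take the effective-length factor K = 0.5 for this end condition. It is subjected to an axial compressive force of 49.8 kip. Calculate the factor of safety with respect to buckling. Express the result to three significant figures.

I = a⁴/12 = 4.06⁴/12 = 22.64 in⁴
Effective length L_e = K·L = 0.5 × 180 = 90.00 in
P_cr = π²EI / L_e² = π² × 9940×10³ × 22.64 / 90.00² = 2.742×10^5 lb
Factor of safety n = P_cr / P = 274.24 / 49.8 = 5.51

n ≈ 5.51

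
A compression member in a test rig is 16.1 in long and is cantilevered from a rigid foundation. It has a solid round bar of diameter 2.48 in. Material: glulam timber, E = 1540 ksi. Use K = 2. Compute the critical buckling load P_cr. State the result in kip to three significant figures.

I = πd⁴/64 = π×2.48⁴/64 = 1.857 in⁴
Effective length L_e = K·L = 2 × 16.1 = 32.20 in
P_cr = π²EI / L_e² = π² × 1540×10³ × 1.857 / 32.20² = 2.722×10^4 lb

P_cr ≈ 27.2 kip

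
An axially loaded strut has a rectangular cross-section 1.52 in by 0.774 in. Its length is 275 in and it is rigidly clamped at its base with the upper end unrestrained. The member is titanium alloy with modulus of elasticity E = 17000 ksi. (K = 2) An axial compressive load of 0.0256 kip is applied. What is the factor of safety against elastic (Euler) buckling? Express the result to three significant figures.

n ≈ 1.27

Buckling occurs about the weak axis: I_min = h·b³/12 with b = 0.774 in (the shorter side).
I_min = 1.52×0.774³/12 = 5.873×10^-2 in⁴
Effective length L_e = K·L = 2 × 275 = 550.0 in
P_cr = π²EI / L_e² = π² × 17000×10³ × 5.873×10^-2 / 550.0² = 32.58 lb
Factor of safety n = P_cr / P = 0.032577 / 0.0256 = 1.27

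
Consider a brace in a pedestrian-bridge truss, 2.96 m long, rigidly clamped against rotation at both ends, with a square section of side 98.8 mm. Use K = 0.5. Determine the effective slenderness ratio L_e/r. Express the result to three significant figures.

I = a⁴/12 = 98.8⁴/12 = 7.940×10^6 mm⁴
A = 9.761×10^3 mm²;  r_min = √(I/A) = √(7.940×10^6/9.761×10^3) = 28.52 mm
L_e = K·L = 0.5 × 2.96 m = 1.480 m = 1480.0 mm
λ = L_e / r_min = 1480.0 / 28.52 = 51.9

λ ≈ 51.9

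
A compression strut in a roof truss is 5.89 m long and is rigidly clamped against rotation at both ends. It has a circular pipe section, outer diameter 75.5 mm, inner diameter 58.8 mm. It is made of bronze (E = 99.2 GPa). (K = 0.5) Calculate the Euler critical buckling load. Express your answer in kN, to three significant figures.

P_cr ≈ 114 kN

d_o = 75.5 mm, d_i = 58.8 mm
I = π(d_o⁴ − d_i⁴)/64 = π(75.5⁴ − 58.80⁴)/64 = 1.008×10^6 mm⁴
I = 1.008×10^6 mm⁴ = 1.008×10^-6 m⁴
Effective length L_e = K·L = 0.5 × 5.89 = 2.945 m
P_cr = π²EI / L_e² = π² × 99.2×10⁹ × 1.008×10^-6 / 2.945² = 1.138×10^5 N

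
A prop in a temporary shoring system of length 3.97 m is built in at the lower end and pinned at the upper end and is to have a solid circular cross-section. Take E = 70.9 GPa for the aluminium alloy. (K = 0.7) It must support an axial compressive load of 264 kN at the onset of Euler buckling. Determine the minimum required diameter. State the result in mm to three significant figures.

L_e = K·L = 0.7 × 3.97 = 2.779 m
Required I = P_cr·L_e²/(π²E) = 2.640×10^5 × 2.779² / (π² × 7.09×10^10) = 2.914×10^-6 m⁴
I_req = 2.914×10^6 mm⁴
Solid circle: I = πd⁴/64  ⇒  d = (64I/π)^(1/4) = (64×2.914×10^6/π)^(1/4) = 87.8 mm

d ≈ 87.8 mm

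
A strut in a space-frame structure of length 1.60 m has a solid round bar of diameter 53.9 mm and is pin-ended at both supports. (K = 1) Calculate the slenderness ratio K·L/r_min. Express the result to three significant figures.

For a solid circle r = d/4 = 53.9/4 = 13.48 mm
L_e = K·L = 1 × 1.60 m = 1.600 m = 1600.0 mm
λ = L_e / r_min = 1600.0 / 13.48 = 119

λ ≈ 119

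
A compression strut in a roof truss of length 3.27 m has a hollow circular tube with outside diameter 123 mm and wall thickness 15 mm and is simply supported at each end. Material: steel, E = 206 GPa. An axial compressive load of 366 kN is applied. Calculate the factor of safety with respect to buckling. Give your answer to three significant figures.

n ≈ 3.93

Inner diameter d_i = 123 − 2×15 = 93.00 mm
I = π(d_o⁴ − d_i⁴)/64 = π(123⁴ − 93.00⁴)/64 = 7.563×10^6 mm⁴
I = 7.563×10^6 mm⁴ = 7.563×10^-6 m⁴
Effective length L_e = K·L = 1 × 3.27 = 3.270 m
P_cr = π²EI / L_e² = π² × 206×10⁹ × 7.563×10^-6 / 3.270² = 1.438×10^6 N
Factor of safety n = P_cr / P = 1438.1 / 366 = 3.93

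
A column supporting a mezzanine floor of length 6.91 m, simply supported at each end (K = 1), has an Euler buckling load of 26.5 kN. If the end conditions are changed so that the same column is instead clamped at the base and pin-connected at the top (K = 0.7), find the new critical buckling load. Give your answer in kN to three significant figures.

P_cr ∝ 1/K², so P_cr,new = P_cr,old × (K_old/K_new)² = 26.5 × (1/0.7)²
= 26.5 × 2.041 = 54.1 kN

P_cr ≈ 54.1 kN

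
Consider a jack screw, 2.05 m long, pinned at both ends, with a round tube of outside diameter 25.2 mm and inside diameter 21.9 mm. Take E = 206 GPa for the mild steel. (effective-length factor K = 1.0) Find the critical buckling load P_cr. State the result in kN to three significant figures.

P_cr ≈ 4.11 kN

d_o = 25.2 mm, d_i = 21.9 mm
I = π(d_o⁴ − d_i⁴)/64 = π(25.2⁴ − 21.90⁴)/64 = 8.504×10^3 mm⁴
I = 8.504×10^3 mm⁴ = 8.504×10^-9 m⁴
Effective length L_e = K·L = 1 × 2.05 = 2.050 m
P_cr = π²EI / L_e² = π² × 206×10⁹ × 8.504×10^-9 / 2.050² = 4.114×10^3 N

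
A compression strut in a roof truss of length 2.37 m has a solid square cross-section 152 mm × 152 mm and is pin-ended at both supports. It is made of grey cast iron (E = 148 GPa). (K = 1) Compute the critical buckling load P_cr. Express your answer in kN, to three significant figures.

I = a⁴/12 = 152⁴/12 = 4.448×10^7 mm⁴
I = 4.448×10^7 mm⁴ = 4.448×10^-5 m⁴
Effective length L_e = K·L = 1 × 2.37 = 2.370 m
P_cr = π²EI / L_e² = π² × 148×10⁹ × 4.448×10^-5 / 2.370² = 1.157×10^7 N

P_cr ≈ 11600 kN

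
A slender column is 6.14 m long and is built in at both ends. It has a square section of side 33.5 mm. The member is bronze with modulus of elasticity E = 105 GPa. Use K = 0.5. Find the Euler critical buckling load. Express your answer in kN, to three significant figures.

P_cr ≈ 11.5 kN

I = a⁴/12 = 33.5⁴/12 = 1.050×10^5 mm⁴
I = 1.050×10^5 mm⁴ = 1.050×10^-7 m⁴
Effective length L_e = K·L = 0.5 × 6.14 = 3.070 m
P_cr = π²EI / L_e² = π² × 105×10⁹ × 1.050×10^-7 / 3.070² = 1.154×10^4 N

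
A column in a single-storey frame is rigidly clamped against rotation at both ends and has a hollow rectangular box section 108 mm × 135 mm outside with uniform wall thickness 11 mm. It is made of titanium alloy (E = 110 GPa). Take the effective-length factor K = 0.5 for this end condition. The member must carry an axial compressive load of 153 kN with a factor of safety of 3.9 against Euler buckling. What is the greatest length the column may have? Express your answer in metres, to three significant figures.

L_max ≈ 7.72 m

Inner dimensions: h_i = 135 − 2×11 = 113.0 mm, b_i = 108 − 2×11 = 86.00 mm
Weak-axis I_min = (h_o·b_o³ − h_i·b_i³)/12 with b_o = 108, b_i = 86.00 mm (shorter outer/inner sides).
I_min = (135×108³ − 113.0×86.00³)/12 = 8.182×10^6 mm⁴
I = 8.182×10^-6 m⁴
Required critical load P_cr = n·P = 3.9 × 153 = 596.7 kN = 5.967×10^5 N
From P_cr = π²EI/(K·L)²:  L = (1/K)·√(π²EI/P_cr) = (1/0.5)·√(π²×1.10×10^11×8.182×10^-6/5.967×10^5)
L = 7.72 m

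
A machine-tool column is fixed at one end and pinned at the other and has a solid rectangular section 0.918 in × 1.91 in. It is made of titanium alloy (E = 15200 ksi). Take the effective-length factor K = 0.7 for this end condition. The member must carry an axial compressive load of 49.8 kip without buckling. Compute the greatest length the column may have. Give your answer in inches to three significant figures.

Buckling occurs about the weak axis: I_min = h·b³/12 with b = 0.918 in (the shorter side).
I_min = 1.91×0.918³/12 = 0.1231 in⁴
At the buckling limit P_cr = P = 4.980×10^4 lb
From P_cr = π²EI/(K·L)²:  L = (1/K)·√(π²EI/P_cr) = (1/0.7)·√(π²×1.52×10^7×0.1231/4.980×10^4)
L = 27.5 in

L_max ≈ 27.5 in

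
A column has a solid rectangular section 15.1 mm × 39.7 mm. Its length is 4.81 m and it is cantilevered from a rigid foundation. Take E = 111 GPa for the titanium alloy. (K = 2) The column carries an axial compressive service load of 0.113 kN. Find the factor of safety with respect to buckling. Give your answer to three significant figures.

Buckling occurs about the weak axis: I_min = h·b³/12 with b = 15.1 mm (the shorter side).
I_min = 39.7×15.1³/12 = 1.139×10^4 mm⁴
I = 1.139×10^4 mm⁴ = 1.139×10^-8 m⁴
Effective length L_e = K·L = 2 × 4.81 = 9.620 m
P_cr = π²EI / L_e² = π² × 111×10⁹ × 1.139×10^-8 / 9.620² = 134.8 N
Factor of safety n = P_cr / P = 0.13484 / 0.113 = 1.19

n ≈ 1.19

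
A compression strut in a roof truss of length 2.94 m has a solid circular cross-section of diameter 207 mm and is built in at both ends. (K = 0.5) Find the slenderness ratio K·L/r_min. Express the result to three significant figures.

λ ≈ 28.4

For a solid circle r = d/4 = 207/4 = 51.75 mm
L_e = K·L = 0.5 × 2.94 m = 1.470 m = 1470.0 mm
λ = L_e / r_min = 1470.0 / 51.75 = 28.4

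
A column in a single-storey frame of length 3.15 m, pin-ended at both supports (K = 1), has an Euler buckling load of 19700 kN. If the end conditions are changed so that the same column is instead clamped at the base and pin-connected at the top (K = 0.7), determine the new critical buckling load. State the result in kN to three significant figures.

P_cr ∝ 1/K², so P_cr,new = P_cr,old × (K_old/K_new)² = 19700 × (1/0.7)²
= 19700 × 2.041 = 40200 kN

P_cr ≈ 40200 kN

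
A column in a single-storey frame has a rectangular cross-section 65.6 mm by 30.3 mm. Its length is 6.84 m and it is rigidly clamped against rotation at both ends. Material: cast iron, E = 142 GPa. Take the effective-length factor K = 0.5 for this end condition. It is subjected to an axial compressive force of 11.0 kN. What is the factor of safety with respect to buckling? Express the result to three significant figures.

n ≈ 1.66

Buckling occurs about the weak axis: I_min = h·b³/12 with b = 30.3 mm (the shorter side).
I_min = 65.6×30.3³/12 = 1.521×10^5 mm⁴
I = 1.521×10^5 mm⁴ = 1.521×10^-7 m⁴
Effective length L_e = K·L = 0.5 × 6.84 = 3.420 m
P_cr = π²EI / L_e² = π² × 142×10⁹ × 1.521×10^-7 / 3.420² = 1.822×10^4 N
Factor of safety n = P_cr / P = 18.222 / 11.0 = 1.66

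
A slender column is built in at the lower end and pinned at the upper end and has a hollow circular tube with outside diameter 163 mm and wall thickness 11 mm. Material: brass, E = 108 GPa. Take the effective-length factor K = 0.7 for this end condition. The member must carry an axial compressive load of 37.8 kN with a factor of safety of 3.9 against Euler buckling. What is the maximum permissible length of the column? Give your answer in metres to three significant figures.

L_max ≈ 15.0 m

Inner diameter d_i = 163 − 2×11 = 141.0 mm
I = π(d_o⁴ − d_i⁴)/64 = π(163⁴ − 141.0⁴)/64 = 1.525×10^7 mm⁴
I = 1.525×10^-5 m⁴
Required critical load P_cr = n·P = 3.9 × 37.8 = 147.4 kN = 1.474×10^5 N
From P_cr = π²EI/(K·L)²:  L = (1/K)·√(π²EI/P_cr) = (1/0.7)·√(π²×1.08×10^11×1.525×10^-5/1.474×10^5)
L = 15.0 m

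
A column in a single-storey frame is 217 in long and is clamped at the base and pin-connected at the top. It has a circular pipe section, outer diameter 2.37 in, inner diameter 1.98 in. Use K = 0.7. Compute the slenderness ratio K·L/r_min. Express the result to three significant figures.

d_o = 2.37 in, d_i = 1.98 in
I = π(d_o⁴ − d_i⁴)/64 = π(2.37⁴ − 1.980⁴)/64 = 0.7942 in⁴
A = 1.332 in²;  r_min = √(I/A) = √(0.7942/1.332) = 0.7721 in
L_e = K·L = 0.7 × 217 = 151.9 in
λ = L_e / r_min = 151.90 / 0.7721 = 197

λ ≈ 197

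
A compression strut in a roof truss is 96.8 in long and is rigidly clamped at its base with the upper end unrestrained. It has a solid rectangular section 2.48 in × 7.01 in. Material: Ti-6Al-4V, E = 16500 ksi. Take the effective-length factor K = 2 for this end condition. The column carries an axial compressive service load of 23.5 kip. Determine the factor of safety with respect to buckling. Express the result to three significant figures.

Buckling occurs about the weak axis: I_min = h·b³/12 with b = 2.48 in (the shorter side).
I_min = 7.01×2.48³/12 = 8.910 in⁴
Effective length L_e = K·L = 2 × 96.8 = 193.6 in
P_cr = π²EI / L_e² = π² × 16500×10³ × 8.910 / 193.6² = 3.871×10^4 lb
Factor of safety n = P_cr / P = 38.714 / 23.5 = 1.65

n ≈ 1.65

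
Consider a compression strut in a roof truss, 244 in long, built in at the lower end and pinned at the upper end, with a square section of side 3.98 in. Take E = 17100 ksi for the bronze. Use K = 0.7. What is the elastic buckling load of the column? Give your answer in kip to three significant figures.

P_cr ≈ 121 kip

I = a⁴/12 = 3.98⁴/12 = 20.91 in⁴
Effective length L_e = K·L = 0.7 × 244 = 170.8 in
P_cr = π²EI / L_e² = π² × 17100×10³ × 20.91 / 170.8² = 1.210×10^5 lb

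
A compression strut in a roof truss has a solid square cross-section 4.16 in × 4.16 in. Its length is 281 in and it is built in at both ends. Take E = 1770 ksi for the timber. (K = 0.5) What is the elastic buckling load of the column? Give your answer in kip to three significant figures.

P_cr ≈ 22.1 kip

I = a⁴/12 = 4.16⁴/12 = 24.96 in⁴
Effective length L_e = K·L = 0.5 × 281 = 140.5 in
P_cr = π²EI / L_e² = π² × 1770×10³ × 24.96 / 140.5² = 2.209×10^4 lb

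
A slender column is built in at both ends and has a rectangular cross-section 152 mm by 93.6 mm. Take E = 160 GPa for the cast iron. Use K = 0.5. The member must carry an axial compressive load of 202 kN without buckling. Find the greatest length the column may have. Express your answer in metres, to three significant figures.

L_max ≈ 18.0 m

Buckling occurs about the weak axis: I_min = h·b³/12 with b = 93.6 mm (the shorter side).
I_min = 152×93.6³/12 = 1.039×10^7 mm⁴
I = 1.039×10^-5 m⁴
At the buckling limit P_cr = P = 2.020×10^5 N
From P_cr = π²EI/(K·L)²:  L = (1/K)·√(π²EI/P_cr) = (1/0.5)·√(π²×1.60×10^11×1.039×10^-5/2.020×10^5)
L = 18.0 m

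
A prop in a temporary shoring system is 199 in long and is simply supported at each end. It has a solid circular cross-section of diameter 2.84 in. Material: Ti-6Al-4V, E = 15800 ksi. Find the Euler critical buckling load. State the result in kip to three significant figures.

I = πd⁴/64 = π×2.84⁴/64 = 3.193 in⁴
Effective length L_e = K·L = 1 × 199 = 199.0 in
P_cr = π²EI / L_e² = π² × 15800×10³ × 3.193 / 199.0² = 1.257×10^4 lb

P_cr ≈ 12.6 kip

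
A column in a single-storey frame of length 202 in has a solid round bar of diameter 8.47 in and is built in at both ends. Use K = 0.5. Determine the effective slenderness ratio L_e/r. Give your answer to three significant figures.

λ ≈ 47.7

For a solid circle r = d/4 = 8.47/4 = 2.118 in
L_e = K·L = 0.5 × 202 = 101.0 in
λ = L_e / r_min = 101.00 / 2.118 = 47.7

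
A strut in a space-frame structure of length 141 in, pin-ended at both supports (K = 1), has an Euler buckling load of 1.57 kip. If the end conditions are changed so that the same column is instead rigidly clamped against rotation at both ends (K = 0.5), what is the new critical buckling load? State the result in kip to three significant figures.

P_cr ∝ 1/K², so P_cr,new = P_cr,old × (K_old/K_new)² = 1.57 × (1/0.5)²
= 1.57 × 4.000 = 6.28 kip

P_cr ≈ 6.28 kip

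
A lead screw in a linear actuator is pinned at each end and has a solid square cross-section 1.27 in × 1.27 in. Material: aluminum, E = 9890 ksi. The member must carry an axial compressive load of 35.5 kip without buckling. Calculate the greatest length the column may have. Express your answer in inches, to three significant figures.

L_max ≈ 24.4 in

I = a⁴/12 = 1.27⁴/12 = 0.2168 in⁴
At the buckling limit P_cr = P = 3.550×10^4 lb
From P_cr = π²EI/(K·L)²:  L = (1/K)·√(π²EI/P_cr) = (1/1)·√(π²×9.89×10^6×0.2168/3.550×10^4)
L = 24.4 in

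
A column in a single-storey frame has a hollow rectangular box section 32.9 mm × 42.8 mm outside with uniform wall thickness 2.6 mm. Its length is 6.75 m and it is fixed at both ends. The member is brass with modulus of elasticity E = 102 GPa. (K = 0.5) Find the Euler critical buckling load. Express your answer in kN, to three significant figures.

Inner dimensions: h_i = 42.8 − 2×2.6 = 37.60 mm, b_i = 32.9 − 2×2.6 = 27.70 mm
Weak-axis I_min = (h_o·b_o³ − h_i·b_i³)/12 with b_o = 32.9, b_i = 27.70 mm (shorter outer/inner sides).
I_min = (42.8×32.9³ − 37.60×27.70³)/12 = 6.042×10^4 mm⁴
I = 6.042×10^4 mm⁴ = 6.042×10^-8 m⁴
Effective length L_e = K·L = 0.5 × 6.75 = 3.375 m
P_cr = π²EI / L_e² = π² × 102×10⁹ × 6.042×10^-8 / 3.375² = 5.340×10^3 N

P_cr ≈ 5.34 kN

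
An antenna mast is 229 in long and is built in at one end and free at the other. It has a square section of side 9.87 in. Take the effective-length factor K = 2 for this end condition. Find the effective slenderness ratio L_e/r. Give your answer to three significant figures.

For a square r = a/√12 = 9.87/√12 = 2.849 in
L_e = K·L = 2 × 229 = 458.0 in
λ = L_e / r_min = 458.00 / 2.849 = 161

λ ≈ 161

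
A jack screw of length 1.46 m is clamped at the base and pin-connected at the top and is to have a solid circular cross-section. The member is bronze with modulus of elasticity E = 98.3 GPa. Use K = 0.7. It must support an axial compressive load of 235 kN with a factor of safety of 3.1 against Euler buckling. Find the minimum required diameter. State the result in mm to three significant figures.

Required P_cr = n·P = 3.1 × 235 = 728.5 kN
L_e = K·L = 0.7 × 1.46 = 1.022 m
Required I = P_cr·L_e²/(π²E) = 7.285×10^5 × 1.022² / (π² × 9.83×10^10) = 7.843×10^-7 m⁴
I_req = 7.843×10^5 mm⁴
Solid circle: I = πd⁴/64  ⇒  d = (64I/π)^(1/4) = (64×7.843×10^5/π)^(1/4) = 63.2 mm

d ≈ 63.2 mm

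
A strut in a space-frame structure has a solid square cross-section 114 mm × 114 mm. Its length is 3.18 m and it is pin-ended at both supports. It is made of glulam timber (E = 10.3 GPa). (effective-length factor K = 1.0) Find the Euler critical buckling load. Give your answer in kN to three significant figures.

I = a⁴/12 = 114⁴/12 = 1.407×10^7 mm⁴
I = 1.407×10^7 mm⁴ = 1.407×10^-5 m⁴
Effective length L_e = K·L = 1 × 3.18 = 3.180 m
P_cr = π²EI / L_e² = π² × 10.3×10⁹ × 1.407×10^-5 / 3.180² = 1.415×10^5 N

P_cr ≈ 141 kN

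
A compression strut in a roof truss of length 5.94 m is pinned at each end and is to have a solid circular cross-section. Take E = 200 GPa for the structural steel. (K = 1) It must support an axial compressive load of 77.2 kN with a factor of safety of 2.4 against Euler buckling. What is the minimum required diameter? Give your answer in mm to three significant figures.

Required P_cr = n·P = 2.4 × 77.2 = 185.3 kN
L_e = K·L = 1 × 5.94 = 5.940 m
Required I = P_cr·L_e²/(π²E) = 1.853×10^5 × 5.940² / (π² × 2.00×10^11) = 3.312×10^-6 m⁴
I_req = 3.312×10^6 mm⁴
Solid circle: I = πd⁴/64  ⇒  d = (64I/π)^(1/4) = (64×3.312×10^6/π)^(1/4) = 90.6 mm

d ≈ 90.6 mm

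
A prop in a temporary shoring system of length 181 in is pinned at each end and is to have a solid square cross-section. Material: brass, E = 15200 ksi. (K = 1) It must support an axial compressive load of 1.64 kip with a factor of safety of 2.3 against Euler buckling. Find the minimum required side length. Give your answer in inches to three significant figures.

a ≈ 1.77 in

Required P_cr = n·P = 2.3 × 1.64 = 3.772 kip
L_e = K·L = 1 × 181 = 181.0 in
Required I = P_cr·L_e²/(π²E) = 3.772×10^3 × 181.0² / (π² × 1.52×10^7) = 0.8237 in⁴
Solid square: I = a⁴/12  ⇒  a = (12I)^(1/4) = (12×0.8237)^(1/4) = 1.77 in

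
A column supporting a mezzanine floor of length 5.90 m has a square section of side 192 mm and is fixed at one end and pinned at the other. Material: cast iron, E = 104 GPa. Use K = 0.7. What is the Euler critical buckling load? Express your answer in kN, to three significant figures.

I = a⁴/12 = 192⁴/12 = 1.132×10^8 mm⁴
I = 1.132×10^8 mm⁴ = 1.132×10^-4 m⁴
Effective length L_e = K·L = 0.7 × 5.90 = 4.130 m
P_cr = π²EI / L_e² = π² × 104×10⁹ × 1.132×10^-4 / 4.130² = 6.815×10^6 N

P_cr ≈ 6810 kN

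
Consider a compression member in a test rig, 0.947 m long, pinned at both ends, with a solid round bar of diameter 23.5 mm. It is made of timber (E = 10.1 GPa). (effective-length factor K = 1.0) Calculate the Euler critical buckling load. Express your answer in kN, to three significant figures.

P_cr ≈ 1.66 kN

I = πd⁴/64 = π×23.5⁴/64 = 1.497×10^4 mm⁴
I = 1.497×10^4 mm⁴ = 1.497×10^-8 m⁴
Effective length L_e = K·L = 1 × 0.947 = 0.9470 m
P_cr = π²EI / L_e² = π² × 10.1×10⁹ × 1.497×10^-8 / 0.9470² = 1.664×10^3 N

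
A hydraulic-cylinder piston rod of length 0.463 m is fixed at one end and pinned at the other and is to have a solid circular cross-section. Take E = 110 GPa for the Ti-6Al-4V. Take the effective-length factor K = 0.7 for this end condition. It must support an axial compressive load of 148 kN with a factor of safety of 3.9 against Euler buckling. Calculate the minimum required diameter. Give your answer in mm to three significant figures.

d ≈ 32.7 mm

Required P_cr = n·P = 3.9 × 148 = 577.2 kN
L_e = K·L = 0.7 × 0.463 = 0.3241 m
Required I = P_cr·L_e²/(π²E) = 5.772×10^5 × 0.3241² / (π² × 1.10×10^11) = 5.585×10^-8 m⁴
I_req = 5.585×10^4 mm⁴
Solid circle: I = πd⁴/64  ⇒  d = (64I/π)^(1/4) = (64×5.585×10^4/π)^(1/4) = 32.7 mm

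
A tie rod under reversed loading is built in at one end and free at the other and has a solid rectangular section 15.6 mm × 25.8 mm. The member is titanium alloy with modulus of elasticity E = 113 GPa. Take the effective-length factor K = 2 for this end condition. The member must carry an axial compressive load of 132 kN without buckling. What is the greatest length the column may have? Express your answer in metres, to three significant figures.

L_max ≈ 0.131 m

Buckling occurs about the weak axis: I_min = h·b³/12 with b = 15.6 mm (the shorter side).
I_min = 25.8×15.6³/12 = 8.162×10^3 mm⁴
I = 8.162×10^-9 m⁴
At the buckling limit P_cr = P = 1.320×10^5 N
From P_cr = π²EI/(K·L)²:  L = (1/K)·√(π²EI/P_cr) = (1/2)·√(π²×1.13×10^11×8.162×10^-9/1.320×10^5)
L = 0.131 m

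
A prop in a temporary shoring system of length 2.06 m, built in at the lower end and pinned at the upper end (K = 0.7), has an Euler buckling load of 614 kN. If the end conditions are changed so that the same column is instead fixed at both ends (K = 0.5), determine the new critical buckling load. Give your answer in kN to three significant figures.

P_cr ≈ 1200 kN

P_cr ∝ 1/K², so P_cr,new = P_cr,old × (K_old/K_new)² = 614 × (0.7/0.5)²
= 614 × 1.960 = 1200 kN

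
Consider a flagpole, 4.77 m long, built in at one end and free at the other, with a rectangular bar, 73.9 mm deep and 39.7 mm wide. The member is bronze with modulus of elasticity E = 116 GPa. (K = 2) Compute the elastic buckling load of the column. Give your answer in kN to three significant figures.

P_cr ≈ 4.85 kN

Buckling occurs about the weak axis: I_min = h·b³/12 with b = 39.7 mm (the shorter side).
I_min = 73.9×39.7³/12 = 3.853×10^5 mm⁴
I = 3.853×10^5 mm⁴ = 3.853×10^-7 m⁴
Effective length L_e = K·L = 2 × 4.77 = 9.540 m
P_cr = π²EI / L_e² = π² × 116×10⁹ × 3.853×10^-7 / 9.540² = 4.847×10^3 N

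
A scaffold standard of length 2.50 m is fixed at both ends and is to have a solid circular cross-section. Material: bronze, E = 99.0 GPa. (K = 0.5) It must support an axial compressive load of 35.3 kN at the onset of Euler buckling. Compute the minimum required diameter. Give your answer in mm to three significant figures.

d ≈ 32.7 mm

L_e = K·L = 0.5 × 2.50 = 1.250 m
Required I = P_cr·L_e²/(π²E) = 3.530×10^4 × 1.250² / (π² × 9.90×10^10) = 5.645×10^-8 m⁴
I_req = 5.645×10^4 mm⁴
Solid circle: I = πd⁴/64  ⇒  d = (64I/π)^(1/4) = (64×5.645×10^4/π)^(1/4) = 32.7 mm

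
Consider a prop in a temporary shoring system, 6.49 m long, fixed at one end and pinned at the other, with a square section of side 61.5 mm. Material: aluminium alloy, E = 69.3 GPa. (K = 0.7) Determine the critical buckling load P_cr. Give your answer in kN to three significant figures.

P_cr ≈ 39.5 kN

I = a⁴/12 = 61.5⁴/12 = 1.192×10^6 mm⁴
I = 1.192×10^6 mm⁴ = 1.192×10^-6 m⁴
Effective length L_e = K·L = 0.7 × 6.49 = 4.543 m
P_cr = π²EI / L_e² = π² × 69.3×10⁹ × 1.192×10^-6 / 4.543² = 3.951×10^4 N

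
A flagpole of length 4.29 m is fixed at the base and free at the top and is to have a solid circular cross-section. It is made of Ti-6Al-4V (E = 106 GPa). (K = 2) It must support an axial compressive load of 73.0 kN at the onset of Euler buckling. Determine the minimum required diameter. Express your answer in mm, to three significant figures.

d ≈ 101 mm

L_e = K·L = 2 × 4.29 = 8.580 m
Required I = P_cr·L_e²/(π²E) = 7.300×10^4 × 8.580² / (π² × 1.06×10^11) = 5.137×10^-6 m⁴
I_req = 5.137×10^6 mm⁴
Solid circle: I = πd⁴/64  ⇒  d = (64I/π)^(1/4) = (64×5.137×10^6/π)^(1/4) = 101 mm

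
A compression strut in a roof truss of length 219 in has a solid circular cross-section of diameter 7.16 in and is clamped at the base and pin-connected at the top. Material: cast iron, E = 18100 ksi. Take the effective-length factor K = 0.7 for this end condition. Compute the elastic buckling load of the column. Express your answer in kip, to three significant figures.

P_cr ≈ 981 kip

I = πd⁴/64 = π×7.16⁴/64 = 129.0 in⁴
Effective length L_e = K·L = 0.7 × 219 = 153.3 in
P_cr = π²EI / L_e² = π² × 18100×10³ × 129.0 / 153.3² = 9.807×10^5 lb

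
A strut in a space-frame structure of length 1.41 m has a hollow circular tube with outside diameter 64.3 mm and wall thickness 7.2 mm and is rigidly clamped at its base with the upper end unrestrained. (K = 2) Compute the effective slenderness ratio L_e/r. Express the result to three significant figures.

Inner diameter d_i = 64.3 − 2×7.2 = 49.90 mm
I = π(d_o⁴ − d_i⁴)/64 = π(64.3⁴ − 49.90⁴)/64 = 5.348×10^5 mm⁴
A = 1.292×10^3 mm²;  r_min = √(I/A) = √(5.348×10^5/1.292×10^3) = 20.35 mm
L_e = K·L = 2 × 1.41 m = 2.820 m = 2820.0 mm
λ = L_e / r_min = 2820.0 / 20.35 = 139

λ ≈ 139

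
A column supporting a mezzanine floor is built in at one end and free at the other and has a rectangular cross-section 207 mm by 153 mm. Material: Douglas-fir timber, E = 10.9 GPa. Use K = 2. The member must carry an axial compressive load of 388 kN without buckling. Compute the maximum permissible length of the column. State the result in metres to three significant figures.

L_max ≈ 2.07 m

Buckling occurs about the weak axis: I_min = h·b³/12 with b = 153 mm (the shorter side).
I_min = 207×153³/12 = 6.178×10^7 mm⁴
I = 6.178×10^-5 m⁴
At the buckling limit P_cr = P = 3.880×10^5 N
From P_cr = π²EI/(K·L)²:  L = (1/K)·√(π²EI/P_cr) = (1/2)·√(π²×1.09×10^10×6.178×10^-5/3.880×10^5)
L = 2.07 m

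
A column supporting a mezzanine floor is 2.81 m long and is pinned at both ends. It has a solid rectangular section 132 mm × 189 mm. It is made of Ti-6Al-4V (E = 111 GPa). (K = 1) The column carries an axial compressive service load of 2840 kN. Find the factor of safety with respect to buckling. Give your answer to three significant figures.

n ≈ 1.77

Buckling occurs about the weak axis: I_min = h·b³/12 with b = 132 mm (the shorter side).
I_min = 189×132³/12 = 3.622×10^7 mm⁴
I = 3.622×10^7 mm⁴ = 3.622×10^-5 m⁴
Effective length L_e = K·L = 1 × 2.81 = 2.810 m
P_cr = π²EI / L_e² = π² × 111×10⁹ × 3.622×10^-5 / 2.810² = 5.026×10^6 N
Factor of safety n = P_cr / P = 5025.9 / 2840 = 1.77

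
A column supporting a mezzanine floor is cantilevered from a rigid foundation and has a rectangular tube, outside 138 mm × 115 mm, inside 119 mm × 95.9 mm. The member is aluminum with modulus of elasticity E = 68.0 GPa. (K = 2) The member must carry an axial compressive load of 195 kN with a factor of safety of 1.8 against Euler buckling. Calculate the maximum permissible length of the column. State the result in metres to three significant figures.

L_max ≈ 2.04 m

Weak-axis I_min = (h_o·b_o³ − h_i·b_i³)/12 with b_o = 115, b_i = 95.90 mm (shorter outer/inner sides).
I_min = (138×115³ − 119.0×95.90³)/12 = 8.744×10^6 mm⁴
I = 8.744×10^-6 m⁴
Required critical load P_cr = n·P = 1.8 × 195 = 351.0 kN = 3.510×10^5 N
From P_cr = π²EI/(K·L)²:  L = (1/K)·√(π²EI/P_cr) = (1/2)·√(π²×6.80×10^10×8.744×10^-6/3.510×10^5)
L = 2.04 m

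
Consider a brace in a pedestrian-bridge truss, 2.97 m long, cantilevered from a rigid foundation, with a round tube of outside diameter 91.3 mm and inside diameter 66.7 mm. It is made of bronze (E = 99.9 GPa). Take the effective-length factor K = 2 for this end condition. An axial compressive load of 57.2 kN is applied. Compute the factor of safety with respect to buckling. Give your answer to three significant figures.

n ≈ 1.19

d_o = 91.3 mm, d_i = 66.7 mm
I = π(d_o⁴ − d_i⁴)/64 = π(91.3⁴ − 66.70⁴)/64 = 2.439×10^6 mm⁴
I = 2.439×10^6 mm⁴ = 2.439×10^-6 m⁴
Effective length L_e = K·L = 2 × 2.97 = 5.940 m
P_cr = π²EI / L_e² = π² × 99.9×10⁹ × 2.439×10^-6 / 5.940² = 6.816×10^4 N
Factor of safety n = P_cr / P = 68.162 / 57.2 = 1.19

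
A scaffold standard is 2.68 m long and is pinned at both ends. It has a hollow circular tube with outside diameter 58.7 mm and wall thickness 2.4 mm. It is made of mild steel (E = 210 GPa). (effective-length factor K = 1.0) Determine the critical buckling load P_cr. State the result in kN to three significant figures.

Inner diameter d_i = 58.7 − 2×2.4 = 53.90 mm
I = π(d_o⁴ − d_i⁴)/64 = π(58.7⁴ − 53.90⁴)/64 = 1.685×10^5 mm⁴
I = 1.685×10^5 mm⁴ = 1.685×10^-7 m⁴
Effective length L_e = K·L = 1 × 2.68 = 2.680 m
P_cr = π²EI / L_e² = π² × 210×10⁹ × 1.685×10^-7 / 2.680² = 4.862×10^4 N

P_cr ≈ 48.6 kN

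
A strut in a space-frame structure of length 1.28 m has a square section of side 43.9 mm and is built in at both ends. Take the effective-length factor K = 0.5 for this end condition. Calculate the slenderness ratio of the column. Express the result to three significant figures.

For a square r = a/√12 = 43.9/√12 = 12.67 mm
L_e = K·L = 0.5 × 1.28 m = 0.6400 m = 640.00 mm
λ = L_e / r_min = 640.00 / 12.67 = 50.5

λ ≈ 50.5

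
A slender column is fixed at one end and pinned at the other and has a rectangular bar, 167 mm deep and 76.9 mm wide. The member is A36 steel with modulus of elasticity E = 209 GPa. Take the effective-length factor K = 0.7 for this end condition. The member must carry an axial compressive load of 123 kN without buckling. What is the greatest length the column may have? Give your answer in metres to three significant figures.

L_max ≈ 14.7 m

Buckling occurs about the weak axis: I_min = h·b³/12 with b = 76.9 mm (the shorter side).
I_min = 167×76.9³/12 = 6.329×10^6 mm⁴
I = 6.329×10^-6 m⁴
At the buckling limit P_cr = P = 1.230×10^5 N
From P_cr = π²EI/(K·L)²:  L = (1/K)·√(π²EI/P_cr) = (1/0.7)·√(π²×2.09×10^11×6.329×10^-6/1.230×10^5)
L = 14.7 m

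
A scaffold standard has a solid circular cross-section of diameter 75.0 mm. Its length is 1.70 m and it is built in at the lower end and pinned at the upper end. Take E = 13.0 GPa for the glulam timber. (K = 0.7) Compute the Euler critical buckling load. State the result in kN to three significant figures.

I = πd⁴/64 = π×75.0⁴/64 = 1.553×10^6 mm⁴
I = 1.553×10^6 mm⁴ = 1.553×10^-6 m⁴
Effective length L_e = K·L = 0.7 × 1.70 = 1.190 m
P_cr = π²EI / L_e² = π² × 13.0×10⁹ × 1.553×10^-6 / 1.190² = 1.407×10^5 N

P_cr ≈ 141 kN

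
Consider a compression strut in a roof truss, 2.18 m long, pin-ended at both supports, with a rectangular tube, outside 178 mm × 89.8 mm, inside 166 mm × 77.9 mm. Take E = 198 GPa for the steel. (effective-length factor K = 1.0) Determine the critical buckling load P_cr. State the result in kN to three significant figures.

Weak-axis I_min = (h_o·b_o³ − h_i·b_i³)/12 with b_o = 89.8, b_i = 77.90 mm (shorter outer/inner sides).
I_min = (178×89.8³ − 166.0×77.90³)/12 = 4.202×10^6 mm⁴
I = 4.202×10^6 mm⁴ = 4.202×10^-6 m⁴
Effective length L_e = K·L = 1 × 2.18 = 2.180 m
P_cr = π²EI / L_e² = π² × 198×10⁹ × 4.202×10^-6 / 2.180² = 1.728×10^6 N

P_cr ≈ 1730 kN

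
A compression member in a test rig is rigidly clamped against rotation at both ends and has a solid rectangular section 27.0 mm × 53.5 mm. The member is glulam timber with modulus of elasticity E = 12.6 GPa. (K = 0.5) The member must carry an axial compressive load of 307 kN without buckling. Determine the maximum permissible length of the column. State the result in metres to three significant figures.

L_max ≈ 0.377 m

Buckling occurs about the weak axis: I_min = h·b³/12 with b = 27.0 mm (the shorter side).
I_min = 53.5×27.0³/12 = 8.775×10^4 mm⁴
I = 8.775×10^-8 m⁴
At the buckling limit P_cr = P = 3.070×10^5 N
From P_cr = π²EI/(K·L)²:  L = (1/K)·√(π²EI/P_cr) = (1/0.5)·√(π²×1.26×10^10×8.775×10^-8/3.070×10^5)
L = 0.377 m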